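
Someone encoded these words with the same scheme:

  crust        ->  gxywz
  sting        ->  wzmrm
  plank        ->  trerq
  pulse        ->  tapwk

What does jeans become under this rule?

nkery

Shifts by position in crust: pos 0: c→g (+4), pos 1: r→x (+6), pos 2: u→y (+4), pos 3: s→w (+4), pos 4: t→z (+6) — repeating every 3. It's a Vigenère-style cipher with numeric key [4,6,4]: position i shifts by key[i mod 3].
On jeans: j+4=n, e+6=k, a+4=e, n+4=r, s+6=y.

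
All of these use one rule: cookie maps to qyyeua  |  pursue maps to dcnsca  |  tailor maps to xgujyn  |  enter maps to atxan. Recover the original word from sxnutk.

c(2)→q(16) and o(14)→y(24) fit y≡5x+6 (mod 26); the inverse of 5 mod 26 is 21. This is an affine cipher: with a=0,…,z=25, each position x becomes (5x+6) mod 26.
Reversing it on sxnutk: s(18)→21·(18−6)≡18=s; x(23)→21·(23−6)≡19=t; n(13)→21·(13−6)≡17=r; u(20)→21·(20−6)≡8=i; t(19)→21·(19−6)≡13=n; k(10)→21·(10−6)≡6=g (all mod 26).

string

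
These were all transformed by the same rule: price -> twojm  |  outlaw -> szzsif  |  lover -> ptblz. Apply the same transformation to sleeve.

wqkldn

In price: p→t is +4, r→w is +5, i→o is +6, c→j is +7 — the shift increases by 1 each position. Each letter shifts forward by (position + 4), i.e. 4, 5, 6, … — the shift grows by one for each successive letter.
For sleeve: s+4=w, l+5=q, e+6=k, e+7=l, v+8=d, e+9=n.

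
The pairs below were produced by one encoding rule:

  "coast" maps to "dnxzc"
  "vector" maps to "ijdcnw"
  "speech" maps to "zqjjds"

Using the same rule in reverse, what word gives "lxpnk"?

wagon

c(2)→d(3) and o(14)→n(13) fit y≡3x+23 (mod 26); the inverse of 3 mod 26 is 9. This is an affine cipher: with a=0,…,z=25, each position x becomes (3x+23) mod 26.
Reversing it on lxpnk: l(11)→9·(11−23)≡22=w; x(23)→9·(23−23)≡0=a; p(15)→9·(15−23)≡6=g; n(13)→9·(13−23)≡14=o; k(10)→9·(10−23)≡13=n (all mod 26).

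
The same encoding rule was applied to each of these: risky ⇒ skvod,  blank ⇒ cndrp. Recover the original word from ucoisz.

In risky: r→s is +1, i→k is +2, s→v is +3, k→o is +4 — the shift increases by 1 each position. Each letter shifts forward by (position + 1), i.e. 1, 2, 3, … — the shift grows by one for each successive letter.
Decoding ucoisz: u−1=t, c−2=a, o−3=l, i−4=e, s−5=n, z−6=t.

talent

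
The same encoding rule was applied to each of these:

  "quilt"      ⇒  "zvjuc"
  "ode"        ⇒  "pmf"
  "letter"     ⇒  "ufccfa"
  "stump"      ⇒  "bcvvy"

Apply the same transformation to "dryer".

The shift depends on letter class: consonant q→z is +9, but vowel u→v is +1. Two shifts are in play — +1 for a/e/i/o/u, +9 for every other letter.
On dryer: d(cons)+9=m, r(cons)+9=a, y(cons)+9=h, e(vowel)+1=f, r(cons)+9=a.

mahfa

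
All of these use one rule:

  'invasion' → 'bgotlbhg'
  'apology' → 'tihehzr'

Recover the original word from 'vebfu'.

Compare letters: i→b is +19, n→g is +19, v→o is +19 — a constant shift. Every letter moves 19 places later in the alphabet, wrapping around z→a.
Undoing it on vebfu: v−19=c, e−19=l, b−19=i, f−19=m, u−19=b.

climb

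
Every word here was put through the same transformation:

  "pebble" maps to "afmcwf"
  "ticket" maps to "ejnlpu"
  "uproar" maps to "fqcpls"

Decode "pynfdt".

A repeating key of period 2 is used — shifts +11, +1 over and over.
Reversing it on pynfdt: p−11=e, y−1=x, n−11=c, f−1=e, d−11=s, t−1=s.

excess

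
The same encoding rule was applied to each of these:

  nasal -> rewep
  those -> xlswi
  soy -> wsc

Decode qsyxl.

Compare letters: n→r is +4, a→e is +4, s→w is +4 — a constant shift. This is a Caesar cipher with shift 4.
Decoding qsyxl: q−4=m, s−4=o, y−4=u, x−4=t, l−4=h.

mouth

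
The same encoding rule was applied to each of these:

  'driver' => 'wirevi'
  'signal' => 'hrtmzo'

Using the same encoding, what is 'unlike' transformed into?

fmorpv

Each pair mirrors across the alphabet (d↔w, r↔i, i↔r): positions sum to 25. Letters are reflected about the middle of the alphabet (position → 25−position): Atbash.
On unlike: u↔f, n↔m, l↔o, i↔r, k↔p, e↔v.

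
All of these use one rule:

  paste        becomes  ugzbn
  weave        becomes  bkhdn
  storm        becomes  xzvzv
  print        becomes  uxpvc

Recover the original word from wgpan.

The shift increases by 1 at each position, starting from +5: 5, 6, 7, ….
Decoding wgpan: w−5=r, g−6=a, p−7=i, a−8=s, n−9=e.

raise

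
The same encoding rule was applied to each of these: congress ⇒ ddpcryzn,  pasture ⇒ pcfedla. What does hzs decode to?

The word is reversed, then every letter is shifted forward by 11.
Reversing it on hzs: shift back: h−11=w, z−11=o, s−11=h → woh; then reverse → how.

how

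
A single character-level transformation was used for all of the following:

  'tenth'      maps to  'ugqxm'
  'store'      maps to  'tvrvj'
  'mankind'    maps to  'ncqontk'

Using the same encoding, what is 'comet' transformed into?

In tenth: t→u is +1, e→g is +2, n→q is +3, t→x is +4 — the shift increases by 1 each position. The shift increases by 1 at each position, starting from +1: 1, 2, 3, ….
For comet: c+1=d, o+2=q, m+3=p, e+4=i, t+5=y.

dqpiy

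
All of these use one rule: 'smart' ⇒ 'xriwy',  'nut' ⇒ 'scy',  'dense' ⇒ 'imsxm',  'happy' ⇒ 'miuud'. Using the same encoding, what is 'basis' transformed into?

The shift depends on letter class: consonant s→x is +5, but vowel a→i is +8. Vowels shift forward by 8 and consonants shift forward by 5.
Applying it to basis: b(cons)+5=g, a(vowel)+8=i, s(cons)+5=x, i(vowel)+8=q, s(cons)+5=x.

gixqx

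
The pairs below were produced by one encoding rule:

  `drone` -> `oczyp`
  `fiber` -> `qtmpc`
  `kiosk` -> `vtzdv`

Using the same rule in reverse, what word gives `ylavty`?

It's a constant shift of +11 (ROT11).
Undoing it on ylavty: y−11=n, l−11=a, a−11=p, v−11=k, t−11=i, y−11=n.

napkin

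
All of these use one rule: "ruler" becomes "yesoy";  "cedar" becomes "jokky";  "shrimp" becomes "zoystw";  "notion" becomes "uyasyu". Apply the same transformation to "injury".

The shift depends on letter class: consonant r→y is +7, but vowel u→e is +10. Vowels shift forward by 10 and consonants shift forward by 7.
Applying it to injury: i(vowel)+10=s, n(cons)+7=u, j(cons)+7=q, u(vowel)+10=e, r(cons)+7=y, y(cons)+7=f.

suqeyf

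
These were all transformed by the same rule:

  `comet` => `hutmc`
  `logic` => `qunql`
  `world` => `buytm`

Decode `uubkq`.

pouch

Letter i (0-indexed) is shifted by i+5, so successive shifts are 5, 6, 7, ….
Decoding uubkq: u−5=p, u−6=o, b−7=u, k−8=c, q−9=h.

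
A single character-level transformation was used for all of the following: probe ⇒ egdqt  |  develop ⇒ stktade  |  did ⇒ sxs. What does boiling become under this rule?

Compare letters: p→e is +15, r→g is +15, o→d is +15 — a constant shift. This is a Caesar cipher with shift 15.
For boiling: b+15=q, o+15=d, i+15=x, l+15=a, i+15=x, n+15=c, g+15=v.

qdxaxcv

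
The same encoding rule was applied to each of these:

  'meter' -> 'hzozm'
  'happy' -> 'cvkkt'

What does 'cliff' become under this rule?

xgdaa

Compare letters: m→h is +21, e→z is +21, t→o is +21 — a constant shift. Each letter is shifted forward by 21 in the alphabet (a Caesar shift of +21).
Applying it to cliff: c+21=x, l+21=g, i+21=d, f+21=a, f+21=a.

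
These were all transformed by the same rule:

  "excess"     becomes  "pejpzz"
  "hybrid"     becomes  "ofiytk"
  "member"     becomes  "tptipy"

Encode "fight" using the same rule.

mtnoa

Vowels shift forward by 11 and consonants shift forward by 7.
Applying it to fight: f(cons)+7=m, i(vowel)+11=t, g(cons)+7=n, h(cons)+7=o, t(cons)+7=a.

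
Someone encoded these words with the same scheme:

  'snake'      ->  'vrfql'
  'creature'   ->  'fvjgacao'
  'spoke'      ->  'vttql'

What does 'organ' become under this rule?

In snake: s→v is +3, n→r is +4, a→f is +5, k→q is +6 — the shift increases by 1 each position. The shift increases by 1 at each position, starting from +3: 3, 4, 5, ….
On organ: o+3=r, r+4=v, g+5=l, a+6=g, n+7=u.

rvlgu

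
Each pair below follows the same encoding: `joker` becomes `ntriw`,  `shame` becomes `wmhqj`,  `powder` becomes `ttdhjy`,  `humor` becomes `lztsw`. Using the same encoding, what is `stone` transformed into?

wyvrj

It's a Vigenère-style cipher with numeric key [4,5,7]: position i shifts by key[i mod 3].
For stone: s+4=w, t+5=y, o+7=v, n+4=r, e+5=j.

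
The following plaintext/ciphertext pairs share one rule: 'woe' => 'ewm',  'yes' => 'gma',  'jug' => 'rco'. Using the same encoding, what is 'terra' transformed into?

Compare letters: w→e is +8, o→w is +8, e→m is +8 — a constant shift. Each letter is shifted forward by 8 in the alphabet (a Caesar shift of +8).
On terra: t+8=b, e+8=m, r+8=z, r+8=z, a+8=i.

bmzzi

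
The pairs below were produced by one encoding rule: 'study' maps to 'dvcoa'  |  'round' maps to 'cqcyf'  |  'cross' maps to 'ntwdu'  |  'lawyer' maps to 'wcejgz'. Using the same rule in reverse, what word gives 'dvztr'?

strip

It's a Vigenère-style cipher with numeric key [11,2,8]: position i shifts by key[i mod 3].
Undoing it on dvztr: d−11=s, v−2=t, z−8=r, t−11=i, r−2=p.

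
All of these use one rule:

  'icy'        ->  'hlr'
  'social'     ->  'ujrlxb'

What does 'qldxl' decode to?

The output letters match the input read backwards, each shifted +9: icy reversed is yci. Two steps: reverse the string, then apply a Caesar shift of +9.
Undoing it on qldxl: shift back: q−9=h, l−9=c, d−9=u, x−9=o, l−9=c → hcuoc; then reverse → couch.

couch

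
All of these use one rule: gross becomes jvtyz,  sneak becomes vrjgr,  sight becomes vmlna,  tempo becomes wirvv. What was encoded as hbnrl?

In gross: g→j is +3, r→v is +4, o→t is +5, s→y is +6 — the shift increases by 1 each position. The shift increases by 1 at each position, starting from +3: 3, 4, 5, ….
Decoding hbnrl: h−3=e, b−4=x, n−5=i, r−6=l, l−7=e.

exile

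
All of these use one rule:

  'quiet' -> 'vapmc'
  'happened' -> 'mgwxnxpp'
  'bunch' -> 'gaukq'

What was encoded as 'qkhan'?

In quiet: q→v is +5, u→a is +6, i→p is +7, e→m is +8 — the shift increases by 1 each position. Each letter shifts forward by (position + 5), i.e. 5, 6, 7, … — the shift grows by one for each successive letter.
Decoding qkhan: q−5=l, k−6=e, h−7=a, a−8=s, n−9=e.

lease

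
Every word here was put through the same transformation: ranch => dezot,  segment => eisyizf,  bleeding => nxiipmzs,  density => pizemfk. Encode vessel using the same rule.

hieeix

The shift depends on letter class: consonant r→d is +12, but vowel a→e is +4. Vowels shift forward by 4 and consonants shift forward by 12.
For vessel: v(cons)+12=h, e(vowel)+4=i, s(cons)+12=e, s(cons)+12=e, e(vowel)+4=i, l(cons)+12=x.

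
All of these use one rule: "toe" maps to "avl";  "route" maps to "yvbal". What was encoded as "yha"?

Each letter is shifted forward by 7 in the alphabet (a Caesar shift of +7).
Undoing it on yha: y−7=r, h−7=a, a−7=t.

rat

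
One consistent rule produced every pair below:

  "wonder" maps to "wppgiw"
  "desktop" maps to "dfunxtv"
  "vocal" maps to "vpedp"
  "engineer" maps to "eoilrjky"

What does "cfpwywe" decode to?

century

Letter i (0-indexed) is shifted by i+0, so successive shifts are 0, 1, 2, ….
Decoding cfpwywe: c−0=c, f−1=e, p−2=n, w−3=t, y−4=u, w−5=r, e−6=y.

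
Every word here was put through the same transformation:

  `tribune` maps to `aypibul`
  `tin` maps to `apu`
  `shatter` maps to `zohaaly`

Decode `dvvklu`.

wooden

Every letter moves 7 places later in the alphabet, wrapping around z→a.
Decoding dvvklu: d−7=w, v−7=o, v−7=o, k−7=d, l−7=e, u−7=n.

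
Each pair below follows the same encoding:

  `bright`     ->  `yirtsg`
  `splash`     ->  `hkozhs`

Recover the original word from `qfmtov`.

jungle

Each pair mirrors across the alphabet (b↔y, r↔i, i↔r): positions sum to 25. Each letter is replaced by its mirror in the alphabet: a↔z, b↔y, c↔x, and so on (the Atbash cipher).
Decoding qfmtov: q↔j, f↔u, m↔n, t↔g, o↔l, v↔e.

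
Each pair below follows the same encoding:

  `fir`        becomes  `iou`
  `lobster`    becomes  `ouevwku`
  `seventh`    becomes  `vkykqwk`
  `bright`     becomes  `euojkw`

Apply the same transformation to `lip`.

The shift depends on letter class: consonant f→i is +3, but vowel i→o is +6. The rule splits by letter class: vowels +6, consonants +3.
For lip: l(cons)+3=o, i(vowel)+6=o, p(cons)+3=s.

oos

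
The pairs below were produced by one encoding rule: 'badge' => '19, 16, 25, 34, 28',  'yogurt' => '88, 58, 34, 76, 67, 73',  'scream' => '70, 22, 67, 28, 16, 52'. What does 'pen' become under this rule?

Each letter becomes 3×(its alphabet position, a=1..z=26) + 13.
Applying it to pen: p=16→61, e=5→28, n=14→55.

61, 28, 55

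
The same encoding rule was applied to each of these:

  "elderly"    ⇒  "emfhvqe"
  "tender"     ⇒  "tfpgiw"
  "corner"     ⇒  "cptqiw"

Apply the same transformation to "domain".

dpodms

Each letter shifts forward by its position index (0, 1, 2, …) — the shift grows by one for each successive letter.
On domain: d+0=d, o+1=p, m+2=o, a+3=d, i+4=m, n+5=s.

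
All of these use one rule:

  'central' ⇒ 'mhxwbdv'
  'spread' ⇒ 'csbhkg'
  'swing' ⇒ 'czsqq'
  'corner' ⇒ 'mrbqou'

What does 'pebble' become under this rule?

Shifts by position in central: pos 0: c→m (+10), pos 1: e→h (+3), pos 2: n→x (+10), pos 3: t→w (+3) — repeating every 2. The shifts repeat in a cycle of length 2: positions 0,1,… shift by +10, +3, then the pattern repeats.
For pebble: p+10=z, e+3=h, b+10=l, b+3=e, l+10=v, e+3=h.

zhlevh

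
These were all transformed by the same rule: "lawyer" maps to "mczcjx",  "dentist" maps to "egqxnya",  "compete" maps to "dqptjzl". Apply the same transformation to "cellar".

In lawyer: l→m is +1, a→c is +2, w→z is +3, y→c is +4 — the shift increases by 1 each position. Letter i (0-indexed) is shifted by i+1, so successive shifts are 1, 2, 3, ….
On cellar: c+1=d, e+2=g, l+3=o, l+4=p, a+5=f, r+6=x.

dgopfx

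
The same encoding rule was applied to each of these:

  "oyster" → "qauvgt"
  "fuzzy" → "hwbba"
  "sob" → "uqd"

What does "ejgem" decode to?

check

Each letter is shifted forward by 2 in the alphabet (a Caesar shift of +2).
Reversing it on ejgem: e−2=c, j−2=h, g−2=e, e−2=c, m−2=k.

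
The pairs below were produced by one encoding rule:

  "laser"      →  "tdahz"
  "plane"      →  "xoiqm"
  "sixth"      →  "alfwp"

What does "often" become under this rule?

wibhv

Shifts by position in laser: pos 0: l→t (+8), pos 1: a→d (+3), pos 2: s→a (+8), pos 3: e→h (+3) — repeating every 2. The shifts repeat in a cycle of length 2: positions 0,1,… shift by +8, +3, then the pattern repeats.
On often: o+8=w, f+3=i, t+8=b, e+3=h, n+8=v.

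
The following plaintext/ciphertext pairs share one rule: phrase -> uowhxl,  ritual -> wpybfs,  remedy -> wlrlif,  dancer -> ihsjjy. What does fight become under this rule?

Shifts by position in phrase: pos 0: p→u (+5), pos 1: h→o (+7), pos 2: r→w (+5), pos 3: a→h (+7) — repeating every 2. The shifts repeat in a cycle of length 2: positions 0,1,… shift by +5, +7, then the pattern repeats.
Applying it to fight: f+5=k, i+7=p, g+5=l, h+7=o, t+5=y.

kploy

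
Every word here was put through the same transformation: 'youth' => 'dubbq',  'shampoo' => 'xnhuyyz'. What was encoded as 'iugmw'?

dozen

In youth: y→d is +5, o→u is +6, u→b is +7, t→b is +8 — the shift increases by 1 each position. Letter i (0-indexed) is shifted by i+5, so successive shifts are 5, 6, 7, ….
Decoding iugmw: i−5=d, u−6=o, g−7=z, m−8=e, w−9=n.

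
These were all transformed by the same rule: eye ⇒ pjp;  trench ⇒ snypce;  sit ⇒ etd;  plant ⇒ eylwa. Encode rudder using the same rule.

cpoofc

The output letters match the input read backwards, each shifted +11: eye reversed is eye. Read the word backwards and shift each letter +11.
For rudder: reverse → reddur; then shift: r+11=c, e+11=p, d+11=o, d+11=o, u+11=f, r+11=c.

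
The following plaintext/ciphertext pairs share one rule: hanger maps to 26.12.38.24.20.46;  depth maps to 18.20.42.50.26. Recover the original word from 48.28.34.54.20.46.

silver

The formula is n = 2×(alphabet index, a=1) + 10.
Undoing it on 48.28.34.54.20.46: 48→(48−10)÷2=19=s, 28→(28−10)÷2=9=i, 34→(34−10)÷2=12=l, 54→(54−10)÷2=22=v, 20→(20−10)÷2=5=e, 46→(46−10)÷2=18=r.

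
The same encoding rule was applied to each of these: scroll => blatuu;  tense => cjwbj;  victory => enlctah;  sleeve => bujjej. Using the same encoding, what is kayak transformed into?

tfhft

The shift depends on letter class: consonant s→b is +9, but vowel o→t is +5. Vowels shift forward by 5 and consonants shift forward by 9.
On kayak: k(cons)+9=t, a(vowel)+5=f, y(cons)+9=h, a(vowel)+5=f, k(cons)+9=t.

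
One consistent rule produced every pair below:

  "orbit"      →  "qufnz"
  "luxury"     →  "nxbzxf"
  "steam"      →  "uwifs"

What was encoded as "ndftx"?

labor

In orbit: o→q is +2, r→u is +3, b→f is +4, i→n is +5 — the shift increases by 1 each position. The shift increases by 1 at each position, starting from +2: 2, 3, 4, ….
Decoding ndftx: n−2=l, d−3=a, f−4=b, t−5=o, x−6=r.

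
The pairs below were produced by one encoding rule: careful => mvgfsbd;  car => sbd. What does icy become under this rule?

The output letters match the input read backwards, each shifted +1: careful reversed is luferac. Two steps: reverse the string, then apply a Caesar shift of +1.
For icy: reverse → yci; then shift: y+1=z, c+1=d, i+1=j.

zdj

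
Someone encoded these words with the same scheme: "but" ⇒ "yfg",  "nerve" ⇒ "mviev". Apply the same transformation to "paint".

Each pair mirrors across the alphabet (b↔y, u↔f, t↔g): positions sum to 25. Each letter is replaced by its mirror in the alphabet: a↔z, b↔y, c↔x, and so on (the Atbash cipher).
For paint: p↔k, a↔z, i↔r, n↔m, t↔g.

kzrmg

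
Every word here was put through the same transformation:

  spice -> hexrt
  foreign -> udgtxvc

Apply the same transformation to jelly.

Compare letters: s→h is +15, p→e is +15, i→x is +15 — a constant shift. It's a constant shift of +15 (ROT15).
On jelly: j+15=y, e+15=t, l+15=a, l+15=a, y+15=n.

ytaan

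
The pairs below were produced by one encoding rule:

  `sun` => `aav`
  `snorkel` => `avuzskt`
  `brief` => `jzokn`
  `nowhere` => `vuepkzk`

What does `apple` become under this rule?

The rule splits by letter class: vowels +6, consonants +8.
On apple: a(vowel)+6=g, p(cons)+8=x, p(cons)+8=x, l(cons)+8=t, e(vowel)+6=k.

gxxtk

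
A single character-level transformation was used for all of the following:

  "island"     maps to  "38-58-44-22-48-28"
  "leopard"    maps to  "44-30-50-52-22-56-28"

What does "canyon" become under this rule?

26-22-48-70-50-48

i(#9)→38 and s(#19)→58: differences scale by 2, so n = 2·pos + 20. Each letter becomes 2×(its alphabet position, a=1..z=26) + 20.
On canyon: c=3→26, a=1→22, n=14→48, y=25→70, o=15→50, n=14→48.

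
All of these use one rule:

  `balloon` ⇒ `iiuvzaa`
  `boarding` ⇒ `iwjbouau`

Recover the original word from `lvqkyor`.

Each letter shifts forward by (position + 7), i.e. 7, 8, 9, … — the shift grows by one for each successive letter.
Undoing it on lvqkyor: l−7=e, v−8=n, q−9=h, k−10=a, y−11=n, o−12=c, r−13=e.

enhance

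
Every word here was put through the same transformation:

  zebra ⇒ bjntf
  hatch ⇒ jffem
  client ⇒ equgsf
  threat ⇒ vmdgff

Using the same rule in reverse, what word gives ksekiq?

It's a Vigenère-style cipher with numeric key [2,5,12]: position i shifts by key[i mod 3].
Reversing it on ksekiq: k−2=i, s−5=n, e−12=s, k−2=i, i−5=d, q−12=e.

inside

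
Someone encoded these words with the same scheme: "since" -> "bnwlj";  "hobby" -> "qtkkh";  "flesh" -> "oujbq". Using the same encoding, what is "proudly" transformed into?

The shift depends on letter class: consonant s→b is +9, but vowel i→n is +5. Two shifts are in play — +5 for a/e/i/o/u, +9 for every other letter.
On proudly: p(cons)+9=y, r(cons)+9=a, o(vowel)+5=t, u(vowel)+5=z, d(cons)+9=m, l(cons)+9=u, y(cons)+9=h.

yatzmuh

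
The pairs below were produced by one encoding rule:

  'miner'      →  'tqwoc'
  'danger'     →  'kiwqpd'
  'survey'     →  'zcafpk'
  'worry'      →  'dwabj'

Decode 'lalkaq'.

In miner: m→t is +7, i→q is +8, n→w is +9, e→o is +10 — the shift increases by 1 each position. The shift increases by 1 at each position, starting from +7: 7, 8, 9, ….
Undoing it on lalkaq: l−7=e, a−8=s, l−9=c, k−10=a, a−11=p, q−12=e.

escape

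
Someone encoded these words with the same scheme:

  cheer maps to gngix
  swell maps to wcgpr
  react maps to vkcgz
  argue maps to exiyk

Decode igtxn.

Shifts by position in cheer: pos 0: c→g (+4), pos 1: h→n (+6), pos 2: e→g (+2), pos 3: e→i (+4), pos 4: r→x (+6) — repeating every 3. The shifts repeat in a cycle of length 3: positions 0,1,… shift by +4, +6, +2, then the pattern repeats.
Undoing it on igtxn: i−4=e, g−6=a, t−2=r, x−4=t, n−6=h.

earth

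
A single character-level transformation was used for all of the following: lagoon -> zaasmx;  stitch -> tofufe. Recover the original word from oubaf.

The output letters match the input read backwards, each shifted +12: lagoon reversed is noogal. Read the word backwards and shift each letter +12.
Undoing it on oubaf: shift back: o−12=c, u−12=i, b−12=p, a−12=o, f−12=t → cipot; then reverse → topic.

topic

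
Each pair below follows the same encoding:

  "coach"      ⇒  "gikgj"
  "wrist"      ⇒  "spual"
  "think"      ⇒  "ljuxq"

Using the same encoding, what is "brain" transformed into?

vpkux

Each letter's alphabet position (a=0..z=25) is mapped through 11·x+10 mod 26 — an affine cipher.
Applying it to brain: b(1)→11·1+10≡21=v; r(17)→11·17+10≡15=p; a(0)→11·0+10≡10=k; i(8)→11·8+10≡20=u; n(13)→11·13+10≡23=x (all mod 26).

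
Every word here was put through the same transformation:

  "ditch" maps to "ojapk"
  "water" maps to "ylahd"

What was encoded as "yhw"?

par

The output letters match the input read backwards, each shifted +7: ditch reversed is hctid. The word is reversed, then every letter is shifted forward by 7.
Undoing it on yhw: shift back: y−7=r, h−7=a, w−7=p → rap; then reverse → par.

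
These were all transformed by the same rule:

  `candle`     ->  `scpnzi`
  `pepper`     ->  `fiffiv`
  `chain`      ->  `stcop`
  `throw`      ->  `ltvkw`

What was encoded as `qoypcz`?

c(2)→s(18) and a(0)→c(2) fit y≡21x+2 (mod 26); the inverse of 21 mod 26 is 5. Treating letters as 0–25, the rule is x ↦ 21x + 2 (mod 26).
Reversing it on qoypcz: q(16)→5·(16−2)≡18=s; o(14)→5·(14−2)≡8=i; y(24)→5·(24−2)≡6=g; p(15)→5·(15−2)≡13=n; c(2)→5·(2−2)≡0=a; z(25)→5·(25−2)≡11=l (all mod 26).

signal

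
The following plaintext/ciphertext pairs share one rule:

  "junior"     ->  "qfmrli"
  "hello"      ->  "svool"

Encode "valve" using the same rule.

ezoev

Each pair mirrors across the alphabet (j↔q, u↔f, n↔m): positions sum to 25. This is the alphabet-reversal cipher (Atbash): a becomes z, b becomes y, etc.
On valve: v↔e, a↔z, l↔o, v↔e, e↔v.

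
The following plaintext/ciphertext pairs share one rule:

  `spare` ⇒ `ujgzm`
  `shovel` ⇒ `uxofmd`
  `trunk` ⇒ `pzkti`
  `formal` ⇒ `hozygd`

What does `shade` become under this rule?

Treating letters as 0–25, the rule is x ↦ 21x + 6 (mod 26).
On shade: s(18)→21·18+6≡20=u; h(7)→21·7+6≡23=x; a(0)→21·0+6≡6=g; d(3)→21·3+6≡17=r; e(4)→21·4+6≡12=m (all mod 26).

uxgrm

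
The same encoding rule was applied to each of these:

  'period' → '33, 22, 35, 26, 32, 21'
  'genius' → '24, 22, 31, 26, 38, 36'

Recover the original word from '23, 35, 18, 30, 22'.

frame

p is letter #16 and maps to 33: an offset of 17. Each letter is replaced by its alphabet position (a=1..z=26) + 17.
Undoing it on 23, 35, 18, 30, 22: 23→(23−17)÷1=6=f, 35→(35−17)÷1=18=r, 18→(18−17)÷1=1=a, 30→(30−17)÷1=13=m, 22→(22−17)÷1=5=e.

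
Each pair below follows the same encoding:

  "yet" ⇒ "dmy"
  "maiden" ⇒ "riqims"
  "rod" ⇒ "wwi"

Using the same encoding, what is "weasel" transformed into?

bmixmq

Vowels shift forward by 8 and consonants shift forward by 5.
On weasel: w(cons)+5=b, e(vowel)+8=m, a(vowel)+8=i, s(cons)+5=x, e(vowel)+8=m, l(cons)+5=q.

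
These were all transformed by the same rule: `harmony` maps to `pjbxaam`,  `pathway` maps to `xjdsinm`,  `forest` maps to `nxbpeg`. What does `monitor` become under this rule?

In harmony: h→p is +8, a→j is +9, r→b is +10, m→x is +11 — the shift increases by 1 each position. Letter i (0-indexed) is shifted by i+8, so successive shifts are 8, 9, 10, ….
On monitor: m+8=u, o+9=x, n+10=x, i+11=t, t+12=f, o+13=b, r+14=f.

uxxtfbf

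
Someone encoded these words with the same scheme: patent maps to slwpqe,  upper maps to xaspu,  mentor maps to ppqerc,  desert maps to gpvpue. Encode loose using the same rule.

ozrdh

Shifts by position in patent: pos 0: p→s (+3), pos 1: a→l (+11), pos 2: t→w (+3), pos 3: e→p (+11) — repeating every 2. A repeating key of period 2 is used — shifts +3, +11 over and over.
On loose: l+3=o, o+11=z, o+3=r, s+11=d, e+3=h.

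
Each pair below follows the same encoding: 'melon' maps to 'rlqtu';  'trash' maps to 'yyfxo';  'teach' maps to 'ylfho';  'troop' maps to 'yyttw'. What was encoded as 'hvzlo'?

Shifts by position in melon: pos 0: m→r (+5), pos 1: e→l (+7), pos 2: l→q (+5), pos 3: o→t (+5), pos 4: n→u (+7) — repeating every 3. It's a Vigenère-style cipher with numeric key [5,7,5]: position i shifts by key[i mod 3].
Reversing it on hvzlo: h−5=c, v−7=o, z−5=u, l−5=g, o−7=h.

cough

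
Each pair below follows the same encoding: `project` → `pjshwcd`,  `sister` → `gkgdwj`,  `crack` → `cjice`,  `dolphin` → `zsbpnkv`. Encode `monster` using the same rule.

ysvgdwj

p(15)→p(15) and r(17)→j(9) fit y≡23x+8 (mod 26); the inverse of 23 mod 26 is 17. Each letter's alphabet position (a=0..z=25) is mapped through 23·x+8 mod 26 — an affine cipher.
For monster: m(12)→23·12+8≡24=y; o(14)→23·14+8≡18=s; n(13)→23·13+8≡21=v; s(18)→23·18+8≡6=g; t(19)→23·19+8≡3=d; e(4)→23·4+8≡22=w; r(17)→23·17+8≡9=j (all mod 26).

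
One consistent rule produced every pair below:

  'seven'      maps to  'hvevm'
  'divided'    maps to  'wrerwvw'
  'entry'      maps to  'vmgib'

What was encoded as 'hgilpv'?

Letters are reflected about the middle of the alphabet (position → 25−position): Atbash.
Undoing it on hgilpv: h↔s, g↔t, i↔r, l↔o, p↔k, v↔e.

stroke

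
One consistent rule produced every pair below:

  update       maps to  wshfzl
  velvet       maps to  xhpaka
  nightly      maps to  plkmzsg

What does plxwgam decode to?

nitrate

In update: u→w is +2, p→s is +3, d→h is +4, a→f is +5 — the shift increases by 1 each position. The shift increases by 1 at each position, starting from +2: 2, 3, 4, ….
Decoding plxwgam: p−2=n, l−3=i, x−4=t, w−5=r, g−6=a, a−7=t, m−8=e.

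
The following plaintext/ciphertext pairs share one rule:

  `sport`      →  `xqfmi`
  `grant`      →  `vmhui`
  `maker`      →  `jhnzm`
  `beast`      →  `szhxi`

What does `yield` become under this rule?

lrzyo

s(18)→x(23) and p(15)→q(16) fit y≡11x+7 (mod 26); the inverse of 11 mod 26 is 19. Each letter's alphabet position (a=0..z=25) is mapped through 11·x+7 mod 26 — an affine cipher.
For yield: y(24)→11·24+7≡11=l; i(8)→11·8+7≡17=r; e(4)→11·4+7≡25=z; l(11)→11·11+7≡24=y; d(3)→11·3+7≡14=o (all mod 26).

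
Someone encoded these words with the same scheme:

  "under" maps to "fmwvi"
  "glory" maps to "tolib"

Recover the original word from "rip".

Each pair mirrors across the alphabet (u↔f, n↔m, d↔w): positions sum to 25. Each letter is replaced by its mirror in the alphabet: a↔z, b↔y, c↔x, and so on (the Atbash cipher).
Undoing it on rip: r↔i, i↔r, p↔k.

irk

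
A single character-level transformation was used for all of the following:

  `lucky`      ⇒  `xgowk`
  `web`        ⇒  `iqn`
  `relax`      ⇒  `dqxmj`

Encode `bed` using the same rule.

nqp

Compare letters: l→x is +12, u→g is +12, c→o is +12 — a constant shift. Every letter moves 12 places later in the alphabet, wrapping around z→a.
Applying it to bed: b+12=n, e+12=q, d+12=p.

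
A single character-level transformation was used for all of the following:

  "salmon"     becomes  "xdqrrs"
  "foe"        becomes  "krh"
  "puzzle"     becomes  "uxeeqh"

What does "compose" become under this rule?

The shift depends on letter class: consonant s→x is +5, but vowel a→d is +3. Vowels shift forward by 3 and consonants shift forward by 5.
For compose: c(cons)+5=h, o(vowel)+3=r, m(cons)+5=r, p(cons)+5=u, o(vowel)+3=r, s(cons)+5=x, e(vowel)+3=h.

hrrurxh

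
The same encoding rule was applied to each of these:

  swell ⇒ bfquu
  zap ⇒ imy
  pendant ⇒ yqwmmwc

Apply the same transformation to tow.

caf

The shift depends on letter class: consonant s→b is +9, but vowel e→q is +12. The rule splits by letter class: vowels +12, consonants +9.
On tow: t(cons)+9=c, o(vowel)+12=a, w(cons)+9=f.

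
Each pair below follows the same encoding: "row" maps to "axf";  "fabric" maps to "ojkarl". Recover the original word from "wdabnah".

Every letter moves 9 places later in the alphabet, wrapping around z→a.
Undoing it on wdabnah: w−9=n, d−9=u, a−9=r, b−9=s, n−9=e, a−9=r, h−9=y.

nursery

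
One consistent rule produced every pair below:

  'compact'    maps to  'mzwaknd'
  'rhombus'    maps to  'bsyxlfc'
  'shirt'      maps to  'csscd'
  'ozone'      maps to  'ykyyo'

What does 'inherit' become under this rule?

syrpbtd

A repeating key of period 2 is used — shifts +10, +11 over and over.
For inherit: i+10=s, n+11=y, h+10=r, e+11=p, r+10=b, i+11=t, t+10=d.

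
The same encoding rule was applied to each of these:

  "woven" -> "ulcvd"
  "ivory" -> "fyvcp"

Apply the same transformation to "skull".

ssbrz

The output letters match the input read backwards, each shifted +7: woven reversed is nevow. The word is reversed, then every letter is shifted forward by 7.
On skull: reverse → lluks; then shift: l+7=s, l+7=s, u+7=b, k+7=r, s+7=z.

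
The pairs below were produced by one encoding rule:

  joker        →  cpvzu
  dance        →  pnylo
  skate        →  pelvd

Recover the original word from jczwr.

Read the word backwards and shift each letter +11.
Decoding jczwr: shift back: j−11=y, c−11=r, z−11=o, w−11=l, r−11=g → yrolg; then reverse → glory.

glory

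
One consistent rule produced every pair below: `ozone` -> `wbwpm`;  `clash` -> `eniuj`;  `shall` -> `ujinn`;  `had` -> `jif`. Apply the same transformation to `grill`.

The shift depends on letter class: consonant z→b is +2, but vowel o→w is +8. Vowels shift forward by 8 and consonants shift forward by 2.
Applying it to grill: g(cons)+2=i, r(cons)+2=t, i(vowel)+8=q, l(cons)+2=n, l(cons)+2=n.

itqnn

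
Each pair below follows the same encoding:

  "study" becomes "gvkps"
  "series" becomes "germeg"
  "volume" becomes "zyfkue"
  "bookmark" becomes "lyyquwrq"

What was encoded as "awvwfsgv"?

catalyst

s(18)→g(6) and t(19)→v(21) fit y≡15x+22 (mod 26); the inverse of 15 mod 26 is 7. Each letter's alphabet position (a=0..z=25) is mapped through 15·x+22 mod 26 — an affine cipher.
Undoing it on awvwfsgv: a(0)→7·(0−22)≡2=c; w(22)→7·(22−22)≡0=a; v(21)→7·(21−22)≡19=t; w(22)→7·(22−22)≡0=a; f(5)→7·(5−22)≡11=l; s(18)→7·(18−22)≡24=y; g(6)→7·(6−22)≡18=s; v(21)→7·(21−22)≡19=t (all mod 26).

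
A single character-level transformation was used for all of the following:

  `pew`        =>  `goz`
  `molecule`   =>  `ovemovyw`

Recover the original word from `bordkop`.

feather

The output letters match the input read backwards, each shifted +10: pew reversed is wep. Read the word backwards and shift each letter +10.
Reversing it on bordkop: shift back: b−10=r, o−10=e, r−10=h, d−10=t, k−10=a, o−10=e, p−10=f → rehtaef; then reverse → feather.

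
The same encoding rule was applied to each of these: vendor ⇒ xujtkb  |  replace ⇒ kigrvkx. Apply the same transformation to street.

zkkxzy

The word is reversed, then every letter is shifted forward by 6.
Applying it to street: reverse → teerts; then shift: t+6=z, e+6=k, e+6=k, r+6=x, t+6=z, s+6=y.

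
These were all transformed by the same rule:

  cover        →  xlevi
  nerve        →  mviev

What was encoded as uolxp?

Each pair mirrors across the alphabet (c↔x, o↔l, v↔e): positions sum to 25. Letters are reflected about the middle of the alphabet (position → 25−position): Atbash.
Reversing it on uolxp: u↔f, o↔l, l↔o, x↔c, p↔k.

flock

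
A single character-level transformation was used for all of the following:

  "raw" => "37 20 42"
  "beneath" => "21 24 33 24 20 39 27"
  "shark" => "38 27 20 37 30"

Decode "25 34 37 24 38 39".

forest

r is letter #18 and maps to 37: an offset of 19. The number is (letter's place in the alphabet, a=1) + 19.
Reversing it on 25 34 37 24 38 39: 25→(25−19)÷1=6=f, 34→(34−19)÷1=15=o, 37→(37−19)÷1=18=r, 24→(24−19)÷1=5=e, 38→(38−19)÷1=19=s, 39→(39−19)÷1=20=t.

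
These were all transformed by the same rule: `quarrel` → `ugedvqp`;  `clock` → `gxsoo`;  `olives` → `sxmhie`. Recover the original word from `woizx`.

Shifts by position in quarrel: pos 0: q→u (+4), pos 1: u→g (+12), pos 2: a→e (+4), pos 3: r→d (+12) — repeating every 2. The shifts repeat in a cycle of length 2: positions 0,1,… shift by +4, +12, then the pattern repeats.
Reversing it on woizx: w−4=s, o−12=c, i−4=e, z−12=n, x−4=t.

scent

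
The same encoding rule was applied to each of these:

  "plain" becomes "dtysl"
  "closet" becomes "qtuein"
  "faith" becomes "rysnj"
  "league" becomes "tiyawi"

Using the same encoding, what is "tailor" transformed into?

nystuv

Treating letters as 0–25, the rule is x ↦ 9x + 24 (mod 26).
On tailor: t(19)→9·19+24≡13=n; a(0)→9·0+24≡24=y; i(8)→9·8+24≡18=s; l(11)→9·11+24≡19=t; o(14)→9·14+24≡20=u; r(17)→9·17+24≡21=v (all mod 26).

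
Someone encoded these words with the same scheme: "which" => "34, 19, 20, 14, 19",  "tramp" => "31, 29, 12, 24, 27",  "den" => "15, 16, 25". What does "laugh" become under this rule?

w is letter #23 and maps to 34: an offset of 11. The number is (letter's place in the alphabet, a=1) + 11.
On laugh: l=12→23, a=1→12, u=21→32, g=7→18, h=8→19.

23, 12, 32, 18, 19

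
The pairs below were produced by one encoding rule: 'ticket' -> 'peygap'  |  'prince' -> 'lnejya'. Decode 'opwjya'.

stance

Compare letters: t→p is +22, i→e is +22, c→y is +22 — a constant shift. It's a constant shift of +22 (ROT22).
Undoing it on opwjya: o−22=s, p−22=t, w−22=a, j−22=n, y−22=c, a−22=e.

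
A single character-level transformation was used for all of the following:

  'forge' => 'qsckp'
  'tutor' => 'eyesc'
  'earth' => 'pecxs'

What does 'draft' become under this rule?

Shifts by position in forge: pos 0: f→q (+11), pos 1: o→s (+4), pos 2: r→c (+11), pos 3: g→k (+4) — repeating every 2. It's a Vigenère-style cipher with numeric key [11,4]: position i shifts by key[i mod 2].
For draft: d+11=o, r+4=v, a+11=l, f+4=j, t+11=e.

ovlje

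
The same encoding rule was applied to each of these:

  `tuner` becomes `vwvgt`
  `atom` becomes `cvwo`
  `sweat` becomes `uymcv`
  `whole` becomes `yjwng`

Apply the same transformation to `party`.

Shifts by position in tuner: pos 0: t→v (+2), pos 1: u→w (+2), pos 2: n→v (+8), pos 3: e→g (+2), pos 4: r→t (+2) — repeating every 3. It's a Vigenère-style cipher with numeric key [2,2,8]: position i shifts by key[i mod 3].
Applying it to party: p+2=r, a+2=c, r+8=z, t+2=v, y+2=a.

rczva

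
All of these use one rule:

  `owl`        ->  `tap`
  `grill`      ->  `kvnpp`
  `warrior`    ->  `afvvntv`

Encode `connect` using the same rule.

gtrrjgx

The shift depends on letter class: consonant w→a is +4, but vowel o→t is +5. Vowels shift forward by 5 and consonants shift forward by 4.
For connect: c(cons)+4=g, o(vowel)+5=t, n(cons)+4=r, n(cons)+4=r, e(vowel)+5=j, c(cons)+4=g, t(cons)+4=x.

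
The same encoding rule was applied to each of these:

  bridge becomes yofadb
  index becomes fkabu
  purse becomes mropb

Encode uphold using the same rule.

Compare letters: b→y is +23, r→o is +23, i→f is +23 — a constant shift. Each letter is shifted forward by 23 in the alphabet (a Caesar shift of +23).
For uphold: u+23=r, p+23=m, h+23=e, o+23=l, l+23=i, d+23=a.

rmelia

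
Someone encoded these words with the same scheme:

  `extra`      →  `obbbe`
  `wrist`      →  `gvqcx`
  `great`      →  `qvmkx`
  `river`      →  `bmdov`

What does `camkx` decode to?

The shifts repeat in a cycle of length 3: positions 0,1,… shift by +10, +4, +8, then the pattern repeats.
Reversing it on camkx: c−10=s, a−4=w, m−8=e, k−10=a, x−4=t.

sweat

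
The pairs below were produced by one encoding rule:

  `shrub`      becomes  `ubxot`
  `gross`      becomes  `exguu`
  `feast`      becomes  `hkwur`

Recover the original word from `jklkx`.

never

s(18)→u(20) and h(7)→b(1) fit y≡23x+22 (mod 26); the inverse of 23 mod 26 is 17. Each letter's alphabet position (a=0..z=25) is mapped through 23·x+22 mod 26 — an affine cipher.
Reversing it on jklkx: j(9)→17·(9−22)≡13=n; k(10)→17·(10−22)≡4=e; l(11)→17·(11−22)≡21=v; k(10)→17·(10−22)≡4=e; x(23)→17·(23−22)≡17=r (all mod 26).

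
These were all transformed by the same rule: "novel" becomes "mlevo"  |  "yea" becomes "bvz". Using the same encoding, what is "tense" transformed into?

gvmhv

Each pair mirrors across the alphabet (n↔m, o↔l, v↔e): positions sum to 25. Each letter is replaced by its mirror in the alphabet: a↔z, b↔y, c↔x, and so on (the Atbash cipher).
Applying it to tense: t↔g, e↔v, n↔m, s↔h, e↔v.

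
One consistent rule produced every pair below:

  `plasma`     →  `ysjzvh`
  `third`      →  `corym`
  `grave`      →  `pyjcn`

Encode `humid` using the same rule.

Shifts by position in plasma: pos 0: p→y (+9), pos 1: l→s (+7), pos 2: a→j (+9), pos 3: s→z (+7) — repeating every 2. It's a Vigenère-style cipher with numeric key [9,7]: position i shifts by key[i mod 2].
Applying it to humid: h+9=q, u+7=b, m+9=v, i+7=p, d+9=m.

qbvpm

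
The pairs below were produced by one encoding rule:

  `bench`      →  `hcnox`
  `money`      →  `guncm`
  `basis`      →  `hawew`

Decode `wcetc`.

b(1)→h(7) and e(4)→c(2) fit y≡7x+0 (mod 26); the inverse of 7 mod 26 is 15. Treating letters as 0–25, the rule is x ↦ 7x + 0 (mod 26).
Undoing it on wcetc: w(22)→15·(22−0)≡18=s; c(2)→15·(2−0)≡4=e; e(4)→15·(4−0)≡8=i; t(19)→15·(19−0)≡25=z; c(2)→15·(2−0)≡4=e (all mod 26).

seize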